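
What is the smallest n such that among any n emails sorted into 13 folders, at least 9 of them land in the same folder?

There are 13 folders acting as pigeonholes.
With 13 × 8 = 104 emails we could place exactly 8 in each, with no class reaching 9.
One more forces some class to hold 9, so 104 + 1 = 105.

105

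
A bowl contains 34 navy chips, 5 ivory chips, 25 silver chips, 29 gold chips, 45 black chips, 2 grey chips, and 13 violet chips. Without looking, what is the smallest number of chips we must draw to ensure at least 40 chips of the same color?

148

In the worst case we take at most 39 of each color, but all 34 navy, all 5 ivory, all 25 silver, all 29 gold, all 2 grey, and all 13 violet (fewer than 39), giving 34 + 5 + 25 + 29 + 39 + 2 + 13 = 147.
One more chip then forces some color to 40, so 147 + 1 = 148.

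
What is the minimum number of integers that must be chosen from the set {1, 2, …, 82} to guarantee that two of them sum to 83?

Partition {1, …, 82} into 41 pairs: {1,82}, {2,81}, …, {41,42}.
Choosing 41 integers — say the integers 1 through 41 — takes one from each pair and avoids the property.
Choosing 42 forces two into the same pair by pigeonhole, and those sum to 83. So 42.

42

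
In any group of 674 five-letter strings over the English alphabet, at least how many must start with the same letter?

If each of the 26 possible first letters held at most 25, the total would be at most 26 × 25 = 650 < 674, a contradiction.
So at least one holds ⌈674/26⌉ = 26.

26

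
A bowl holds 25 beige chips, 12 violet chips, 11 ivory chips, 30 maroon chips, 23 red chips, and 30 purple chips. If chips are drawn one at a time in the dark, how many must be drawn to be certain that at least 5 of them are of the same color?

Treat the 6 colors as pigeonholes.
The worst case takes 4 chips of each color without reaching 5 of any: 6 × 4 = 24.
The next chip must bring some color to 5, so 24 + 1 = 25.

25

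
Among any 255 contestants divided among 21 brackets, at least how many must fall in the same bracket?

The 255 contestants fall into 21 brackets.
If each of the 21 brackets held at most 12, the total would be at most 21 × 12 = 252 < 255, a contradiction.
So at least one holds ⌈255/21⌉ = 13.

13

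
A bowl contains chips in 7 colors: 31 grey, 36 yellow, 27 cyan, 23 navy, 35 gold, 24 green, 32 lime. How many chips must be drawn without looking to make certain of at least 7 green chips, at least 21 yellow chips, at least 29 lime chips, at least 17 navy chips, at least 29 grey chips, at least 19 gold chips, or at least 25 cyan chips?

Each of the 7 colors has its own threshold; avoid all of them simultaneously.
The worst case stops just short of every target: 28 grey, 20 yellow, 24 cyan, 16 navy, 18 gold, 6 green, 28 lime — 28 + 20 + 24 + 16 + 18 + 6 + 28 = 140 chips.
One more chip must push some color to its target, so 140 + 1 = 141.

141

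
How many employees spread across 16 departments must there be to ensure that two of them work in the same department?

There are 16 departments acting as pigeonholes.
With 16 employees we could place one in each, avoiding any repeat.
One more forces some class to hold 2, so 16 + 1 = 17.

17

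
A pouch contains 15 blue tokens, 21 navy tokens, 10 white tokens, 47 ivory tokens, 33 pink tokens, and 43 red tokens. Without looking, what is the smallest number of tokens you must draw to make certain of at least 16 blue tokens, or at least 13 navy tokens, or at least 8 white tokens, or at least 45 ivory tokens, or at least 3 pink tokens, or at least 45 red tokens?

124

Each of the 6 colors has its own threshold; avoid all of them simultaneously.
The worst case stops just short of every target: 15 blue, 12 navy, 7 white, 44 ivory, 2 pink, all 43 red — 15 + 12 + 7 + 44 + 2 + 43 = 123 tokens.
One more token must push some color to its target, so 123 + 1 = 124.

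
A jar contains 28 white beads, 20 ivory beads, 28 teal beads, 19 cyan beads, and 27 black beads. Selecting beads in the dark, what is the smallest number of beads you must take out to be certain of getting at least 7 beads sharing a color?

31

The worst case takes 6 beads of each color without reaching 7 of any: 5 × 6 = 30.
The next bead must bring some color to 7, so 30 + 1 = 31.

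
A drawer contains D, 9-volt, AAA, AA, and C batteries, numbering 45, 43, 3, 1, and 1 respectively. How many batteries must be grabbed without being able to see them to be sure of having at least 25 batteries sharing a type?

54

In the worst case we take at most 24 of each type, but all 3 AAA, all 1 AA, and all 1 C (fewer than 24), giving 24 + 24 + 3 + 1 + 1 = 53.
One more battery then forces some type to 25, so 53 + 1 = 54.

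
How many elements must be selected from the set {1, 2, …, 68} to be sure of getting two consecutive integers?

35

Partition {1, …, 68} into 34 pairs: {1,2}, {3,4}, …, {67,68}.
Choosing 34 integers — say the 34 even numbers 2, 4, …, 68 — takes one from each pair and avoids the property.
Choosing 35 forces two into the same pair by pigeonhole, and those are consecutive. So 35.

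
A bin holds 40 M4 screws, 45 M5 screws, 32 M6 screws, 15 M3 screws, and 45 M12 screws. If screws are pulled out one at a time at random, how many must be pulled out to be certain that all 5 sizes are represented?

The hardest size to obtain is M3: we could draw every other screw first — 177 − 15 = 162 screws — without a single M3 one.
The next draw must be M3, so 162 + 1 = 163.

163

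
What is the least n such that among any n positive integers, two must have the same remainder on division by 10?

11

Use the pigeonhole principle on residue classes: two integers differ by a multiple of 10 exactly when they share a remainder mod 10.
There are 10 residue classes mod 10, so 10 integers can all lie in distinct classes.
One more integer must repeat a residue, giving a difference divisible by 10. So n = 10 + 1 = 11.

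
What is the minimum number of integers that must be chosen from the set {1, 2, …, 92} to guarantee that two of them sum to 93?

Partition {1, …, 92} into 46 pairs: {1,92}, {2,91}, …, {46,47}.
Choosing 46 integers — say the integers 1 through 46 — takes one from each pair and avoids the property.
Choosing 47 forces two into the same pair by pigeonhole, and those sum to 93. So 47.

47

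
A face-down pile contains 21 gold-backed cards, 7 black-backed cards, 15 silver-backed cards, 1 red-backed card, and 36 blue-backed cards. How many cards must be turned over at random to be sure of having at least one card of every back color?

80

The hardest back color to obtain is red-backed: we could draw every other card first — 80 − 1 = 79 cards — without a single red-backed one.
The next draw must be red-backed, so 79 + 1 = 80.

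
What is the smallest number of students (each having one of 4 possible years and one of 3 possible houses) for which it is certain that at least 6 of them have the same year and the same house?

61

There are 4 × 3 = 12 (year, house) combinations acting as pigeonholes.
With 12 × 5 = 60 students we could place exactly 5 in each, with no (year, house) pair reaching 6.
One more forces some (year, house) pair to hold 6, so 60 + 1 = 61.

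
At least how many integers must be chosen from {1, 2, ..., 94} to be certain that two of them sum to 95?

Partition {1, …, 94} into 47 pairs: {1,94}, {2,93}, …, {47,48}.
Choosing 47 integers — say the integers 1 through 47 — takes one from each pair and avoids the property.
Choosing 48 forces two into the same pair by pigeonhole, and those sum to 95. So 48.

48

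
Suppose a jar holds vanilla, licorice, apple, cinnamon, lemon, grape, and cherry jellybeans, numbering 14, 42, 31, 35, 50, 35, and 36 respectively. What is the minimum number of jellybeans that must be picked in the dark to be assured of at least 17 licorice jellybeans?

218

To avoid licorice jellybeans as long as possible, exhaust the other 6 flavors first.
The worst case draws every non-licorice jellybean first: 14 + 31 + 35 + 50 + 35 + 36 = 201.
The next 17 draws are then forced to be licorice, giving 201 + 17 = 218.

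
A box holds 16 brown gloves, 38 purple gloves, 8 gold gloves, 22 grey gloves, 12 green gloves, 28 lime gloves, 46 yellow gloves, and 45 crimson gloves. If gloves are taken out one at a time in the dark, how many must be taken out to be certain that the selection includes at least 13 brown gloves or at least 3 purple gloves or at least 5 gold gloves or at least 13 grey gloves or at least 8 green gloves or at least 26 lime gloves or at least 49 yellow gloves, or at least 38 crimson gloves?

Each of the 8 colors has its own threshold; avoid all of them simultaneously.
The worst case stops just short of every target: 12 brown, 2 purple, 4 gold, 12 grey, 7 green, 25 lime, all 46 yellow, 37 crimson — 12 + 2 + 4 + 12 + 7 + 25 + 46 + 37 = 145 gloves.
One more glove must push some color to its target, so 145 + 1 = 146.

146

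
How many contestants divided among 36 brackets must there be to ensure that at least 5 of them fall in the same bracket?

145

There are 36 brackets acting as pigeonholes.
With 36 × 4 = 144 contestants we could place exactly 4 in each, with no class reaching 5.
One more forces some class to hold 5, so 144 + 1 = 145.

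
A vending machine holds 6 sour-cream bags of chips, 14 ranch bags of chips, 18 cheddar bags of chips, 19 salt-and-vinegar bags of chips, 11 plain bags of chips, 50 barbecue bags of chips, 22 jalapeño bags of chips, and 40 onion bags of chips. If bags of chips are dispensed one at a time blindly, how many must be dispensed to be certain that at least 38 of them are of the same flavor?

165

In the worst case we take at most 37 of each flavor, but all 6 sour-cream, all 14 ranch, all 18 cheddar, all 19 salt-and-vinegar, all 11 plain, and all 22 jalapeño (fewer than 37), giving 6 + 14 + 18 + 19 + 11 + 37 + 22 + 37 = 164.
One more bag of chips then forces some flavor to 38, so 164 + 1 = 165.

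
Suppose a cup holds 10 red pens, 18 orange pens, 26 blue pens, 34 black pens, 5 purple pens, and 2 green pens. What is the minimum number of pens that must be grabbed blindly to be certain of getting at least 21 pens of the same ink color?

Treat the 6 ink colors as pigeonholes.
In the worst case we take at most 20 of each ink color, but all 10 red, all 18 orange, all 5 purple, and all 2 green (fewer than 20), giving 10 + 18 + 20 + 20 + 5 + 2 = 75.
One more pen then forces some ink color to 21, so 75 + 1 = 76.

76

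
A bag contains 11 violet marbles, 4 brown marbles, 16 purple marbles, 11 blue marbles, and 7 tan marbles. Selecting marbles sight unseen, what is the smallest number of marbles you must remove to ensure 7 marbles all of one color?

29

In the worst case we take at most 6 of each color, but all 4 brown (fewer than 6), giving 6 + 4 + 6 + 6 + 6 = 28.
One more marble then forces some color to 7, so 28 + 1 = 29.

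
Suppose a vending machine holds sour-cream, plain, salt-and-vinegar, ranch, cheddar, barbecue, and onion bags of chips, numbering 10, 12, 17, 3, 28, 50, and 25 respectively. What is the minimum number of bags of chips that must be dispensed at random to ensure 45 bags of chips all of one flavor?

140

In the worst case we take at most 44 of each flavor, but all 10 sour-cream, all 12 plain, all 17 salt-and-vinegar, all 3 ranch, all 28 cheddar, and all 25 onion (fewer than 44), giving 10 + 12 + 17 + 3 + 28 + 44 + 25 = 139.
One more bag of chips then forces some flavor to 45, so 139 + 1 = 140.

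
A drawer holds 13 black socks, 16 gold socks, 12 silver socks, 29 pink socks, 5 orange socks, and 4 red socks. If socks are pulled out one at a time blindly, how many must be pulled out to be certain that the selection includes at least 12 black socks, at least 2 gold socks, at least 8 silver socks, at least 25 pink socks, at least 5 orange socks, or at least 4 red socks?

51

The worst case stops just short of every target: 11 black, 1 gold, 7 silver, 24 pink, 4 orange, 3 red — 11 + 1 + 7 + 24 + 4 + 3 = 50 socks.
One more sock must push some color to its target, so 50 + 1 = 51.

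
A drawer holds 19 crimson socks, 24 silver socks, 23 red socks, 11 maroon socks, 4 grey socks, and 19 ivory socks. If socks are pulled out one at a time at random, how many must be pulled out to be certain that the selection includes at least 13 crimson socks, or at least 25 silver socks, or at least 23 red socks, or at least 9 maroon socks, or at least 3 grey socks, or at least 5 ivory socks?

The worst case stops just short of every target: 12 crimson, 24 silver, 22 red, 8 maroon, 2 grey, 4 ivory — 12 + 24 + 22 + 8 + 2 + 4 = 72 socks.
One more sock must push some color to its target, so 72 + 1 = 73.

73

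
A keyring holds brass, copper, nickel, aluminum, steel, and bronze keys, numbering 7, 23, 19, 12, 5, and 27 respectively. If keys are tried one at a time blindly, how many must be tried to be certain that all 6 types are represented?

The hardest type to obtain is steel: we could draw every other key first — 93 − 5 = 88 keys — without a single steel one.
The next draw must be steel, so 88 + 1 = 89.

89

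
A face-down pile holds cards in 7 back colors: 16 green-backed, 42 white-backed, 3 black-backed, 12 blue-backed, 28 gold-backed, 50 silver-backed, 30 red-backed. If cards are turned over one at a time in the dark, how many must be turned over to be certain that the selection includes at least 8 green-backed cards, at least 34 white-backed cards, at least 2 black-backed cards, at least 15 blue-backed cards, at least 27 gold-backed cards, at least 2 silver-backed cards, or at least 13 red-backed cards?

The worst case stops just short of every target: 7 green-backed, 33 white-backed, 1 black-backed, all 12 blue-backed, 26 gold-backed, 1 silver-backed, 12 red-backed — 7 + 33 + 1 + 12 + 26 + 1 + 12 = 92 cards.
One more card must push some back color to its target, so 92 + 1 = 93.

93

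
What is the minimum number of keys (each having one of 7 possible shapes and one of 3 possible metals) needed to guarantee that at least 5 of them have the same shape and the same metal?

85

There are 7 × 3 = 21 (shape, metal) combinations acting as pigeonholes.
With 21 × 4 = 84 keys we could place exactly 4 in each, with no (shape, metal) pair reaching 5.
One more forces some (shape, metal) pair to hold 5, so 84 + 1 = 85.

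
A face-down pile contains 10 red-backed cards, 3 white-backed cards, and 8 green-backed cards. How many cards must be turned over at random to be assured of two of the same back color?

4

The worst case takes 1 card of each back color without reaching 2 of any: 3 × 1 = 3.
The next card must bring some back color to 2, so 3 + 1 = 4.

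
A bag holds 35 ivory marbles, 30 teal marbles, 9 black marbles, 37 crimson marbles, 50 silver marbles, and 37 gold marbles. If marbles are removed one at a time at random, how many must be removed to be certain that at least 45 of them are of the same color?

In the worst case we take at most 44 of each color, but all 35 ivory, all 30 teal, all 9 black, all 37 crimson, and all 37 gold (fewer than 44), giving 35 + 30 + 9 + 37 + 44 + 37 = 192.
One more marble then forces some color to 45, so 192 + 1 = 193.

193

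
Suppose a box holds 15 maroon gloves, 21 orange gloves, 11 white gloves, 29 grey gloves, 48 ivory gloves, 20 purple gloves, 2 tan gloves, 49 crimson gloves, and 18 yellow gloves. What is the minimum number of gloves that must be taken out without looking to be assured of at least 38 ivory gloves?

203

The worst case draws every non-ivory glove first: 15 + 21 + 11 + 29 + 20 + 2 + 49 + 18 = 165.
The next 38 draws are then forced to be ivory, giving 165 + 38 = 203.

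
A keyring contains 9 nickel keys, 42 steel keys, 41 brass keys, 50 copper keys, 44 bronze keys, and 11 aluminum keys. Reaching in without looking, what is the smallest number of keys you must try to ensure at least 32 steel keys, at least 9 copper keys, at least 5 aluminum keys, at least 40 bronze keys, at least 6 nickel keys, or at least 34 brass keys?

121

The worst case stops just short of every target: 5 nickel, 31 steel, 33 brass, 8 copper, 39 bronze, 4 aluminum — 5 + 31 + 33 + 8 + 39 + 4 = 120 keys.
One more key must push some type to its target, so 120 + 1 = 121.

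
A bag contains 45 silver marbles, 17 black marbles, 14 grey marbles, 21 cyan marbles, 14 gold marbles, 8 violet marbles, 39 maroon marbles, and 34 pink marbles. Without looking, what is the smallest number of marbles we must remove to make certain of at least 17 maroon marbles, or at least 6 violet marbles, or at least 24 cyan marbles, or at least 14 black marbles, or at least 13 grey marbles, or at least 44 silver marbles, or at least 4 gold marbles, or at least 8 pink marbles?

121

The worst case stops just short of every target: 43 silver, 13 black, 12 grey, all 21 cyan, 3 gold, 5 violet, 16 maroon, 7 pink — 43 + 13 + 12 + 21 + 3 + 5 + 16 + 7 = 120 marbles.
One more marble must push some color to its target, so 120 + 1 = 121.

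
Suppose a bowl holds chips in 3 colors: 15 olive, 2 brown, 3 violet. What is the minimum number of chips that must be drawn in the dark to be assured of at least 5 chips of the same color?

10

In the worst case we take at most 4 of each color, but all 2 brown and all 3 violet (fewer than 4), giving 4 + 2 + 3 = 9.
One more chip then forces some color to 5, so 9 + 1 = 10.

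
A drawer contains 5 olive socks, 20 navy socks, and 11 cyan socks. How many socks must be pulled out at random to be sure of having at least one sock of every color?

32

The hardest color to obtain is olive: we could draw every other sock first — 36 − 5 = 31 socks — without a single olive one.
The next draw must be olive, so 31 + 1 = 32.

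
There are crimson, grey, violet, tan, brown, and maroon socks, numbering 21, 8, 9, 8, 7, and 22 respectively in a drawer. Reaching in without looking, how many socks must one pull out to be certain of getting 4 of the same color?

The worst case takes 3 socks of each color without reaching 4 of any: 6 × 3 = 18.
The next sock must bring some color to 4, so 18 + 1 = 19.

19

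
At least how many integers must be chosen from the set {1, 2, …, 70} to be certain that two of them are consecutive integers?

36

Partition {1, …, 70} into 35 pairs: {1,2}, {3,4}, …, {69,70}.
Choosing 35 integers — say the 35 even numbers 2, 4, …, 70 — takes one from each pair and avoids the property.
Choosing 36 forces two into the same pair by pigeonhole, and those are consecutive. So 36.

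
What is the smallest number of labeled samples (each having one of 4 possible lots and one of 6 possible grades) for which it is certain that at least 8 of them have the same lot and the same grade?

169

There are 4 × 6 = 24 (lot, grade) combinations acting as pigeonholes.
With 24 × 7 = 168 labeled samples we could place exactly 7 in each, with no (lot, grade) pair reaching 8.
One more forces some (lot, grade) pair to hold 8, so 168 + 1 = 169.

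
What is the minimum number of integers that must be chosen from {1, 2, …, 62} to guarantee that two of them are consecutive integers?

32

Partition {1, …, 62} into 31 pairs: {1,2}, {3,4}, …, {61,62}.
Choosing 31 integers — say the 31 even numbers 2, 4, …, 62 — takes one from each pair and avoids the property.
Choosing 32 forces two into the same pair by pigeonhole, and those are consecutive. So 32.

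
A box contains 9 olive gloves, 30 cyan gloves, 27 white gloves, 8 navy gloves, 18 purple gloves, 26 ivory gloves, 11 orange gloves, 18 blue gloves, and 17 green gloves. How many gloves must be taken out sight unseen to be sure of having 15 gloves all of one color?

Treat the 9 colors as pigeonholes.
In the worst case we take at most 14 of each color, but all 9 olive, all 8 navy, and all 11 orange (fewer than 14), giving 9 + 14 + 14 + 8 + 14 + 14 + 11 + 14 + 14 = 112.
One more glove then forces some color to 15, so 112 + 1 = 113.

113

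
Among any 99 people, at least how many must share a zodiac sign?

There are 12 zodiac signs, which serve as the pigeonholes.
If each of the 12 zodiac signs held at most 8, the total would be at most 12 × 8 = 96 < 99, a contradiction.
So at least one holds ⌈99/12⌉ = 9.

9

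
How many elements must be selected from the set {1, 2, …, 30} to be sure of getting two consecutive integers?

16

Partition {1, …, 30} into 15 pairs: {1,2}, {3,4}, …, {29,30}.
Choosing 15 integers — say the 15 even numbers 2, 4, …, 30 — takes one from each pair and avoids the property.
Choosing 16 forces two into the same pair by pigeonhole, and those are consecutive. So 16.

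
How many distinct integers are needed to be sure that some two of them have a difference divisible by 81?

82

Use the pigeonhole principle on residue classes: two integers differ by a multiple of 81 exactly when they share a remainder mod 81.
There are 81 residue classes mod 81, so 81 integers can all lie in distinct classes.
One more integer must repeat a residue, giving a difference divisible by 81. So n = 81 + 1 = 82.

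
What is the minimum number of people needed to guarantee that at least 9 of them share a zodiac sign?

97

There are 12 zodiac signs acting as pigeonholes.
With 12 × 8 = 96 people we could place exactly 8 in each, with no class reaching 9.
One more forces some class to hold 9, so 96 + 1 = 97.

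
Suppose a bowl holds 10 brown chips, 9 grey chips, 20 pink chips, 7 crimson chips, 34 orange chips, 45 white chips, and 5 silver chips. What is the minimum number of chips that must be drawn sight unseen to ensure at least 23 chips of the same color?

96

In the worst case we take at most 22 of each color, but all 10 brown, all 9 grey, all 20 pink, all 7 crimson, and all 5 silver (fewer than 22), giving 10 + 9 + 20 + 7 + 22 + 22 + 5 = 95.
One more chip then forces some color to 23, so 95 + 1 = 96.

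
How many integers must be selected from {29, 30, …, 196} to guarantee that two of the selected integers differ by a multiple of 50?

51

Group the integers by remainder mod 50; there are 50 residue classes, each nonempty in this range.
Choosing one from each class (50 integers) avoids any shared remainder.
One more choice must repeat a class, so two differ by a multiple of 50. Hence 50 + 1 = 51.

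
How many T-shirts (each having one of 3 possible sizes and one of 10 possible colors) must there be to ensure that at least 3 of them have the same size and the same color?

There are 3 × 10 = 30 (size, color) combinations acting as pigeonholes.
With 30 × 2 = 60 T-shirts we could place exactly 2 in each, with no (size, color) pair reaching 3.
One more forces some (size, color) pair to hold 3, so 60 + 1 = 61.

61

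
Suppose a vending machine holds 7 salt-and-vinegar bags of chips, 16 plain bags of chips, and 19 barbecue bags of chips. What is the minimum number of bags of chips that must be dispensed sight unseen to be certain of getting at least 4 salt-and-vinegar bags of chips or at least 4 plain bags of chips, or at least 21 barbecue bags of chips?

26

The worst case stops just short of every target: 3 salt-and-vinegar, 3 plain, all 19 barbecue — 3 + 3 + 19 = 25 bags of chips.
One more bag of chips must push some flavor to its target, so 25 + 1 = 26.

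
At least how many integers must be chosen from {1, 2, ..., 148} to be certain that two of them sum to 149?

Partition {1, …, 148} into 74 pairs: {1,148}, {2,147}, …, {74,75}.
Choosing 74 integers — say the integers 1 through 74 — takes one from each pair and avoids the property.
Choosing 75 forces two into the same pair by pigeonhole, and those sum to 149. So 75.

75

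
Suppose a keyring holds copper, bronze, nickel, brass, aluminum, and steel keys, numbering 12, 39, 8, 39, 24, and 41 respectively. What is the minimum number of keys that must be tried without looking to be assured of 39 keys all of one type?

159

Treat the 6 types as pigeonholes.
In the worst case we take at most 38 of each type, but all 12 copper, all 8 nickel, and all 24 aluminum (fewer than 38), giving 12 + 38 + 8 + 38 + 24 + 38 = 158.
One more key then forces some type to 39, so 158 + 1 = 159.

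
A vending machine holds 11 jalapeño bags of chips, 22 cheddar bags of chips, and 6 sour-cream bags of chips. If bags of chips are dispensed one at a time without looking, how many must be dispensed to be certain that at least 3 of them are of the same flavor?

Treat the 3 flavors as pigeonholes.
The worst case takes 2 bags of chips of each flavor without reaching 3 of any: 3 × 2 = 6.
The next bag of chips must bring some flavor to 3, so 6 + 1 = 7.

7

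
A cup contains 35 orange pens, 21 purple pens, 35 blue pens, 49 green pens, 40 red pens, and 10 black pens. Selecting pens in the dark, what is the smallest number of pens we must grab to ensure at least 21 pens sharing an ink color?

111

Treat the 6 ink colors as pigeonholes.
In the worst case we take at most 20 of each ink color, but all 10 black (fewer than 20), giving 20 + 20 + 20 + 20 + 20 + 10 = 110.
One more pen then forces some ink color to 21, so 110 + 1 = 111.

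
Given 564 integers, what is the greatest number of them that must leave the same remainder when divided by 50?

If each of the 50 residue classes modulo 50 held at most 11, the total would be at most 50 × 11 = 550 < 564, a contradiction.
So at least one holds ⌈564/50⌉ = 12.

12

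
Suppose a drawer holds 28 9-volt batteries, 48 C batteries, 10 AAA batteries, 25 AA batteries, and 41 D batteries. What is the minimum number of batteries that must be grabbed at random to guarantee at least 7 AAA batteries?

The worst case draws every non-AAA battery first: 28 + 48 + 25 + 41 = 142.
The next 7 draws are then forced to be AAA, giving 142 + 7 = 149.

149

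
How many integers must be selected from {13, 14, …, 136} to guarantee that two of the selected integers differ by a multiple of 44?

Use the pigeonhole principle on residue classes: group the integers by remainder mod 44; there are 44 residue classes, each nonempty in this range.
Choosing one from each class (44 integers) avoids any shared remainder.
One more choice must repeat a class, so two differ by a multiple of 44. Hence 44 + 1 = 45.

45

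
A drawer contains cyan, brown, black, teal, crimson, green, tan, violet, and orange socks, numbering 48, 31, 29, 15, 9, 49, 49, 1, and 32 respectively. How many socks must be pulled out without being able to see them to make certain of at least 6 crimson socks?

To avoid crimson socks as long as possible, exhaust the other 8 colors first.
The worst case draws every non-crimson sock first: 48 + 31 + 29 + 15 + 49 + 49 + 1 + 32 = 254.
The next 6 draws are then forced to be crimson, giving 254 + 6 = 260.

260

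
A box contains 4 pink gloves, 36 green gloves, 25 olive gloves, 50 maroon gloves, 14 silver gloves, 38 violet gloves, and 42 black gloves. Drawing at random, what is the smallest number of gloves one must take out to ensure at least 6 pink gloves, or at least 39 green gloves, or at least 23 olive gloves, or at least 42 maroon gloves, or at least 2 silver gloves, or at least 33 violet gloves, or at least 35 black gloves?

171

Each of the 7 colors has its own threshold; avoid all of them simultaneously.
The worst case stops just short of every target: all 4 pink, all 36 green, 22 olive, 41 maroon, 1 silver, 32 violet, 34 black — 4 + 36 + 22 + 41 + 1 + 32 + 34 = 170 gloves.
One more glove must push some color to its target, so 170 + 1 = 171.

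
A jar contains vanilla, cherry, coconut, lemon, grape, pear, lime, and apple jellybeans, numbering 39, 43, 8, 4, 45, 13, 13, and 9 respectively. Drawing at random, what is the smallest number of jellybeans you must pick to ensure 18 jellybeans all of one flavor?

99

Treat the 8 flavors as pigeonholes.
In the worst case we take at most 17 of each flavor, but all 8 coconut, all 4 lemon, all 13 pear, all 13 lime, and all 9 apple (fewer than 17), giving 17 + 17 + 8 + 4 + 17 + 13 + 13 + 9 = 98.
One more jellybean then forces some flavor to 18, so 98 + 1 = 99.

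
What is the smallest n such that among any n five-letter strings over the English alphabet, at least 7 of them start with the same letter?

157

There are 26 possible first letters acting as pigeonholes.
With 26 × 6 = 156 five-letter strings over the English alphabet we could place exactly 6 in each, with no class reaching 7.
One more forces some class to hold 7, so 156 + 1 = 157.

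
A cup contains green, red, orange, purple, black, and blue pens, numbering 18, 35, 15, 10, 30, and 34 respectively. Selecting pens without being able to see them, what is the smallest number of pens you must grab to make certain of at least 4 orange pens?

The worst case draws every non-orange pen first: 18 + 35 + 10 + 30 + 34 = 127.
The next 4 draws are then forced to be orange, giving 127 + 4 = 131.

131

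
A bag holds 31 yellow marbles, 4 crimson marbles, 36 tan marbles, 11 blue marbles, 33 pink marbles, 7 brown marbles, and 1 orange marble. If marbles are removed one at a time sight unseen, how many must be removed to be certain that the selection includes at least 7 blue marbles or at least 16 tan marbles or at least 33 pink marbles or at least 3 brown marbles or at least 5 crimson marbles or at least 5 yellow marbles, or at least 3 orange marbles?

The worst case stops just short of every target: 4 yellow, 4 crimson, 15 tan, 6 blue, 32 pink, 2 brown, all 1 orange — 4 + 4 + 15 + 6 + 32 + 2 + 1 = 64 marbles.
One more marble must push some color to its target, so 64 + 1 = 65.

65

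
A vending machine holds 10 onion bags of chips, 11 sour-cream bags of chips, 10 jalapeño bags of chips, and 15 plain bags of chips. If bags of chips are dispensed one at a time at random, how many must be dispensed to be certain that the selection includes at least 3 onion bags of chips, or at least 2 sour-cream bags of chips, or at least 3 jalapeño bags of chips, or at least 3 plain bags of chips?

8

Each of the 4 flavors has its own threshold; avoid all of them simultaneously.
The worst case stops just short of every target: 2 onion, 1 sour-cream, 2 jalapeño, 2 plain — 2 + 1 + 2 + 2 = 7 bags of chips.
One more bag of chips must push some flavor to its target, so 7 + 1 = 8.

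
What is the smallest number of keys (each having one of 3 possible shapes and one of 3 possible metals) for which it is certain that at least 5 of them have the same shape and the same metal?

There are 3 × 3 = 9 (shape, metal) combinations acting as pigeonholes.
With 9 × 4 = 36 keys we could place exactly 4 in each, with no (shape, metal) pair reaching 5.
One more forces some (shape, metal) pair to hold 5, so 36 + 1 = 37.

37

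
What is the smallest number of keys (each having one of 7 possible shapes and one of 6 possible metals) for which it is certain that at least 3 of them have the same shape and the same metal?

There are 7 × 6 = 42 (shape, metal) combinations acting as pigeonholes.
With 42 × 2 = 84 keys we could place exactly 2 in each, with no (shape, metal) pair reaching 3.
One more forces some (shape, metal) pair to hold 3, so 84 + 1 = 85.

85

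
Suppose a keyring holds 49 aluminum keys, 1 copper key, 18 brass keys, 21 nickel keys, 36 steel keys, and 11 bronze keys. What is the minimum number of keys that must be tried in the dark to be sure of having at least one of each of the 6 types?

The hardest type to obtain is copper: we could draw every other key first — 136 − 1 = 135 keys — without a single copper one.
The next draw must be copper, so 135 + 1 = 136.

136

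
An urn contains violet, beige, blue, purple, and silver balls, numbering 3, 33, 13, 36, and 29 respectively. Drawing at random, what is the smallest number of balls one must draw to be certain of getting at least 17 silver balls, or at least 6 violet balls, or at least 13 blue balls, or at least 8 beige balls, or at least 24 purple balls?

Each of the 5 colors has its own threshold; avoid all of them simultaneously.
The worst case stops just short of every target: all 3 violet, 7 beige, 12 blue, 23 purple, 16 silver — 3 + 7 + 12 + 23 + 16 = 61 balls.
One more ball must push some color to its target, so 61 + 1 = 62.

62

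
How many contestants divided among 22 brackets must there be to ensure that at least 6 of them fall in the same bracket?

111

There are 22 brackets acting as pigeonholes.
With 22 × 5 = 110 contestants we could place exactly 5 in each, with no class reaching 6.
One more forces some class to hold 6, so 110 + 1 = 111.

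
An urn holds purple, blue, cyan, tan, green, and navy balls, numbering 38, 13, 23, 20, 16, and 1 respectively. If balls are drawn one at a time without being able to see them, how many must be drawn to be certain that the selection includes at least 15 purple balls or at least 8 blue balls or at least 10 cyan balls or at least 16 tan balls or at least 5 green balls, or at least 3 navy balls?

Each of the 6 colors has its own threshold; avoid all of them simultaneously.
The worst case stops just short of every target: 14 purple, 7 blue, 9 cyan, 15 tan, 4 green, all 1 navy — 14 + 7 + 9 + 15 + 4 + 1 = 50 balls.
One more ball must push some color to its target, so 50 + 1 = 51.

51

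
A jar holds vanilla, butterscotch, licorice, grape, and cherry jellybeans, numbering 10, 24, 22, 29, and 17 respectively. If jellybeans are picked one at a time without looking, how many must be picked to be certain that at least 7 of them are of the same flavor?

The worst case takes 6 jellybeans of each flavor without reaching 7 of any: 5 × 6 = 30.
The next jellybean must bring some flavor to 7, so 30 + 1 = 31.

31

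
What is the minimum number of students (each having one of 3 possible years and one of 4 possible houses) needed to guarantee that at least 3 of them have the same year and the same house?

25

There are 3 × 4 = 12 (year, house) combinations acting as pigeonholes.
With 12 × 2 = 24 students we could place exactly 2 in each, with no (year, house) pair reaching 3.
One more forces some (year, house) pair to hold 3, so 24 + 1 = 25.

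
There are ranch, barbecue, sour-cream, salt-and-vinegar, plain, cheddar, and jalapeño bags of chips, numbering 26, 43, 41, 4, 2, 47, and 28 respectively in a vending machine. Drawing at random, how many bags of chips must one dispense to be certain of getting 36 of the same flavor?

166

Treat the 7 flavors as pigeonholes.
In the worst case we take at most 35 of each flavor, but all 26 ranch, all 4 salt-and-vinegar, all 2 plain, and all 28 jalapeño (fewer than 35), giving 26 + 35 + 35 + 4 + 2 + 35 + 28 = 165.
One more bag of chips then forces some flavor to 36, so 165 + 1 = 166.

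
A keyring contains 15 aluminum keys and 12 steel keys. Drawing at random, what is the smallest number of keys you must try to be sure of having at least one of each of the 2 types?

16

The hardest type to obtain is steel: we could draw every other key first — 27 − 12 = 15 keys — without a single steel one.
The next draw must be steel, so 15 + 1 = 16.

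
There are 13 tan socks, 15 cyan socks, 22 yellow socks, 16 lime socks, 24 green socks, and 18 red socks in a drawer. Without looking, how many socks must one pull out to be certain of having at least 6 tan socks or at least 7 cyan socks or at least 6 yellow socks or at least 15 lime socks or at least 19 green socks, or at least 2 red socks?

50

The worst case stops just short of every target: 5 tan, 6 cyan, 5 yellow, 14 lime, 18 green, 1 red — 5 + 6 + 5 + 14 + 18 + 1 = 49 socks.
One more sock must push some color to its target, so 49 + 1 = 50.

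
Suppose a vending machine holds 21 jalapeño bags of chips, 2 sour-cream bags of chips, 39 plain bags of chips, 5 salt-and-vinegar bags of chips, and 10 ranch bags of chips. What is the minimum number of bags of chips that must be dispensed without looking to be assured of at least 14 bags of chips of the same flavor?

Treat the 5 flavors as pigeonholes.
In the worst case we take at most 13 of each flavor, but all 2 sour-cream, all 5 salt-and-vinegar, and all 10 ranch (fewer than 13), giving 13 + 2 + 13 + 5 + 10 = 43.
One more bag of chips then forces some flavor to 14, so 43 + 1 = 44.

44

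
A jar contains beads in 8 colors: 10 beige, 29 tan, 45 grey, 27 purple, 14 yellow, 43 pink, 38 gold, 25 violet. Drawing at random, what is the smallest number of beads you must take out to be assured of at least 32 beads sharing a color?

In the worst case we take at most 31 of each color, but all 10 beige, all 29 tan, all 27 purple, all 14 yellow, and all 25 violet (fewer than 31), giving 10 + 29 + 31 + 27 + 14 + 31 + 31 + 25 = 198.
One more bead then forces some color to 32, so 198 + 1 = 199.

199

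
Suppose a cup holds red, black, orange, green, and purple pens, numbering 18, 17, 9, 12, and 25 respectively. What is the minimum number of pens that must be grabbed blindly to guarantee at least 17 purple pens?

73

To avoid purple pens as long as possible, exhaust the other 4 ink colors first.
The worst case draws every non-purple pen first: 18 + 17 + 9 + 12 = 56.
The next 17 draws are then forced to be purple, giving 56 + 17 = 73.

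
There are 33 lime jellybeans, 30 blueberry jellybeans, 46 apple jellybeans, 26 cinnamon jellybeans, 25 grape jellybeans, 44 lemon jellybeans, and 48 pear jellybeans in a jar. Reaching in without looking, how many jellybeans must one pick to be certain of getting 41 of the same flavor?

235

Treat the 7 flavors as pigeonholes.
In the worst case we take at most 40 of each flavor, but all 33 lime, all 30 blueberry, all 26 cinnamon, and all 25 grape (fewer than 40), giving 33 + 30 + 40 + 26 + 25 + 40 + 40 = 234.
One more jellybean then forces some flavor to 41, so 234 + 1 = 235.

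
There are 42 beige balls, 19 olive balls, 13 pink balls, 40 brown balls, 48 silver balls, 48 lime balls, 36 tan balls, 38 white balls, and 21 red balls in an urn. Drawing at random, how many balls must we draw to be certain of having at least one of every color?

The hardest color to obtain is pink: we could draw every other ball first — 305 − 13 = 292 balls — without a single pink one.
The next draw must be pink, so 292 + 1 = 293.

293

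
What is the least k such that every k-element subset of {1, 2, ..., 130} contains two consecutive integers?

Partition {1, …, 130} into 65 pairs: {1,2}, {3,4}, …, {129,130}.
Choosing 65 integers — say the 65 even numbers 2, 4, …, 130 — takes one from each pair and avoids the property.
Choosing 66 forces two into the same pair by pigeonhole, and those are consecutive. So 66.

66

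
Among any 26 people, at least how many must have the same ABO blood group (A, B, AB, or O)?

There are 4 ABO blood groups, which serve as the pigeonholes.
If each of the 4 ABO blood groups held at most 6, the total would be at most 4 × 6 = 24 < 26, a contradiction.
So at least one holds ⌈26/4⌉ = 7.

7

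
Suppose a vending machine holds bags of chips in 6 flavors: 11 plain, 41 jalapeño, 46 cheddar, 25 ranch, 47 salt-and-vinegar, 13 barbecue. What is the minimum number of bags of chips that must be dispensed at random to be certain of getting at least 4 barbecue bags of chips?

174

To avoid barbecue bags of chips as long as possible, exhaust the other 5 flavors first.
The worst case draws every non-barbecue bag of chips first: 11 + 41 + 46 + 25 + 47 = 170.
The next 4 draws are then forced to be barbecue, giving 170 + 4 = 174.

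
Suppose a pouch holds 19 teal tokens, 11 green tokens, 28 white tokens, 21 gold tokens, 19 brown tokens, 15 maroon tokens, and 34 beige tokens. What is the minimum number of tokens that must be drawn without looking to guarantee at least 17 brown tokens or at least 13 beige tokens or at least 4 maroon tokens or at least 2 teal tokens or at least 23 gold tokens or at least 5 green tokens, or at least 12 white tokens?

The worst case stops just short of every target: 1 teal, 4 green, 11 white, all 21 gold, 16 brown, 3 maroon, 12 beige — 1 + 4 + 11 + 21 + 16 + 3 + 12 = 68 tokens.
One more token must push some color to its target, so 68 + 1 = 69.

69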